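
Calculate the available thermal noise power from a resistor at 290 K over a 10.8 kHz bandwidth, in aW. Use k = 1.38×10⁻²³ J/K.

43.2 aW

P_n = kTB = 1.38×10⁻²³ × 290 × 1.08×10⁴ = 4.32×10⁻¹⁷ W = 43.2 aW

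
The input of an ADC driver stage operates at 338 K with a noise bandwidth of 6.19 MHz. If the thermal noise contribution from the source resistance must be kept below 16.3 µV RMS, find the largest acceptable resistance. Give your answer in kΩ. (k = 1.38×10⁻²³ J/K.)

Johnson–Nyquist: V_n = √(4kTRB) ⇒ R = V_n² / (4kTB)
4kTB = 4 × 1.38×10⁻²³ × 338 × 6.19×10⁶ = 1.15×10⁻¹³
R = (1.63×10⁻⁵)² / 1.15×10⁻¹³ = 2.30×10³ Ω = 2.30 kΩ

2.30 kΩ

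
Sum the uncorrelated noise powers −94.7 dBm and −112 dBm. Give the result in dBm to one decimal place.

Convert to linear, add, convert back:
P₁ = 3.39×10⁻¹³ W, P₂ = 6.31×10⁻¹⁵ W
P_tot = 3.45×10⁻¹³ W → 10 log₁₀(P_tot / 10⁻³) = −94.6 dBm

−94.6 dBm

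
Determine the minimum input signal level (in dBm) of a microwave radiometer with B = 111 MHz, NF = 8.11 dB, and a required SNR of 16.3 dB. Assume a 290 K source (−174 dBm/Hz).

Sensitivity = −174 + 10 log₁₀(B) + NF + SNR_min
= −174 + 80.45 + 8.11 + 16.3
= −69.14 dBm → −69.1 dBm

−69.1 dBm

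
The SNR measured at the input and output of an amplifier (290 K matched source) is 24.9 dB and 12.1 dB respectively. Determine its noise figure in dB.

12.8 dB

NF (dB) = SNR_in(dB) − SNR_out(dB) when the source is at T₀
NF = 24.9 − 12.1 = 12.8 dB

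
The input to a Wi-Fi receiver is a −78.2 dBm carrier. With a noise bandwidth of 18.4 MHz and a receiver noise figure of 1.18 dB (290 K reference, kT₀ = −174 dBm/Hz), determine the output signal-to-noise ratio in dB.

Noise floor: N = −174 + 10 log₁₀(B) + NF
10 log₁₀(1.84×10⁷) = 72.65 dB
N = −174 + 72.65 + 1.18 = −100.17 dBm
SNR = P_sig − N = −78.2 − (−100.17) = 21.97 dB → 22.0 dB

22.0 dB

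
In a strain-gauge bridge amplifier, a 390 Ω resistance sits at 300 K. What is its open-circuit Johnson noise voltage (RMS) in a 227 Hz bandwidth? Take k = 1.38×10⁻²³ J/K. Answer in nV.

38.3 nV

V_n = √(4kTRB)
4kTRB = 4 × 1.38×10⁻²³ × 300 × 3.90×10² × 2.27×10² = 1.47×10⁻¹⁵ V²
V_n = √(1.47×10⁻¹⁵) = 3.83×10⁻⁸ V = 38.3 nV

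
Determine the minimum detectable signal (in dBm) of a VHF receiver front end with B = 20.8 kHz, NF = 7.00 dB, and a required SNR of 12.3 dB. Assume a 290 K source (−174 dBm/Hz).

−111.5 dBm

Sensitivity = −174 + 10 log₁₀(B) + NF + SNR_min
= −174 + 43.18 + 7.00 + 12.3
= −111.52 dBm → −111.5 dBm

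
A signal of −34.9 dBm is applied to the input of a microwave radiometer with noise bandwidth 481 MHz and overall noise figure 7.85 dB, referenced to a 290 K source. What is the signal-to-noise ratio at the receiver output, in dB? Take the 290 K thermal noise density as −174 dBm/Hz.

44.4 dB

Noise floor: N = −174 + 10 log₁₀(B) + NF
10 log₁₀(4.81×10⁸) = 86.82 dB
N = −174 + 86.82 + 7.85 = −79.33 dBm
SNR = P_sig − N = −34.9 − (−79.33) = 44.43 dB → 44.4 dB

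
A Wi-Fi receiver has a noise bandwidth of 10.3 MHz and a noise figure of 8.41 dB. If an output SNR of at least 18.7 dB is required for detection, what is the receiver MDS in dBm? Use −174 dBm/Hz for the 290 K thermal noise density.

Sensitivity = −174 + 10 log₁₀(B) + NF + SNR_min
= −174 + 70.13 + 8.41 + 18.7
= −76.76 dBm → −76.8 dBm

−76.8 dBm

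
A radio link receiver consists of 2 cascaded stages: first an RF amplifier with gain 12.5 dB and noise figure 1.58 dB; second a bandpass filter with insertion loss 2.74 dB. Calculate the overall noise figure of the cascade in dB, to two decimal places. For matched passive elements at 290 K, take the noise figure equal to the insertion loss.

Convert to linear (a loss of L dB is a gain of −L dB): F_i = 10^(NF_i/10), G_i = 10^(G_i,dB/10)
  Stage 1: F_1 = 10^(1.58/10) = 1.439, G_1 = 10^(12.5/10) = 17.78
  Stage 2: F_2 = 10^(2.74/10) = 1.879, G_2 = 10^(−2.74/10) = 0.5321
Friis cascade:
  F = 1.439 + (1.879 − 1)/17.78 = 1.488
NF = 10 log₁₀(1.488) = 1.73 dB

1.73 dB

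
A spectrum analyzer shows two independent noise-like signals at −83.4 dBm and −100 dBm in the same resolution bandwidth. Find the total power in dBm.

−83.3 dBm

Convert to linear, add, convert back:
P₁ = 4.57×10⁻¹² W, P₂ = 1.00×10⁻¹³ W
P_tot = 4.67×10⁻¹² W → 10 log₁₀(P_tot / 10⁻³) = −83.3 dBm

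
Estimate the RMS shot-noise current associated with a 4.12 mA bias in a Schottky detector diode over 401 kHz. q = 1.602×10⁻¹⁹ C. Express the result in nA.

I_n = √(2qI·B)
2qI·B = 2 × 1.602×10⁻¹⁹ × 4.12×10⁻³ × 4.01×10⁵ = 5.29×10⁻¹⁶ A²
I_n = √(5.29×10⁻¹⁶) = 2.30×10⁻⁸ A = 23.0 nA

23.0 nA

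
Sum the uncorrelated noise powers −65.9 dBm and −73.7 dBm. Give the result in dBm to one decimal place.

Convert to linear, add, convert back:
P₁ = 2.57×10⁻¹⁰ W, P₂ = 4.27×10⁻¹¹ W
P_tot = 3.00×10⁻¹⁰ W → 10 log₁₀(P_tot / 10⁻³) = −65.2 dBm

−65.2 dBm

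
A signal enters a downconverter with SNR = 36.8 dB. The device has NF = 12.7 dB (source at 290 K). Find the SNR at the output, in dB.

By definition F = SNR_in/SNR_out, so in dB: SNR_out = SNR_in − NF
SNR_out = 36.8 − 12.7 = 24.1 dB

24.1 dB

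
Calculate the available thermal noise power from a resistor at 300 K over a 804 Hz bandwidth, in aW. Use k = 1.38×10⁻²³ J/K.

3.33 aW

P_n = kTB = 1.38×10⁻²³ × 300 × 8.04×10² = 3.33×10⁻¹⁸ W = 3.33 aW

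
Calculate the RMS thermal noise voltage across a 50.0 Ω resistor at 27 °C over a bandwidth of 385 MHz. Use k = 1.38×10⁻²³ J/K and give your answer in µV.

17.9 µV

T = 27 °C + 273.15 = 300.15 K
V_n = √(4kTRB)
4kTRB = 4 × 1.38×10⁻²³ × 300.15 × 5.00×10¹ × 3.85×10⁸ = 3.19×10⁻¹⁰ V²
V_n = √(3.19×10⁻¹⁰) = 1.79×10⁻⁵ V = 17.9 µV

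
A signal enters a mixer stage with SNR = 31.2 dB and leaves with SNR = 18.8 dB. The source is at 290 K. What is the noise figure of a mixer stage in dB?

NF (dB) = SNR_in(dB) − SNR_out(dB) when the source is at T₀
NF = 31.2 − 18.8 = 12.4 dB

12.4 dB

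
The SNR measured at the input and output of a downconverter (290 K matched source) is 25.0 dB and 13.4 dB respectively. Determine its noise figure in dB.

11.6 dB

NF (dB) = SNR_in(dB) − SNR_out(dB) when the source is at T₀
NF = 25.0 − 13.4 = 11.6 dB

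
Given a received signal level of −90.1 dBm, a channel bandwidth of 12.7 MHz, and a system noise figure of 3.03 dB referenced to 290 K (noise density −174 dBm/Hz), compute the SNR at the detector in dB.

Noise floor: N = −174 + 10 log₁₀(B) + NF
10 log₁₀(1.27×10⁷) = 71.04 dB
N = −174 + 71.04 + 3.03 = −99.93 dBm
SNR = P_sig − N = −90.1 − (−99.93) = 9.83 dB → 9.8 dB

9.8 dB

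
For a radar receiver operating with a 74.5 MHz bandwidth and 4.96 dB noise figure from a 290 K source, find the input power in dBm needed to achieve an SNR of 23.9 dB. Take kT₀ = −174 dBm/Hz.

Sensitivity = −174 + 10 log₁₀(B) + NF + SNR_min
= −174 + 78.72 + 4.96 + 23.9
= −66.42 dBm → −66.4 dBm

−66.4 dBm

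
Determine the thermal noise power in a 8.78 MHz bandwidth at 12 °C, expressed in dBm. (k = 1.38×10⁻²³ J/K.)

−104.6 dBm

T = 12 °C + 273.15 = 285.15 K
P_n = kTB = 1.38×10⁻²³ × 285.15 × 8.78×10⁶ = 3.45×10⁻¹⁴ W
In dBm: 10 log₁₀(3.45×10⁻¹⁴ / 10⁻³) = −104.6 dBm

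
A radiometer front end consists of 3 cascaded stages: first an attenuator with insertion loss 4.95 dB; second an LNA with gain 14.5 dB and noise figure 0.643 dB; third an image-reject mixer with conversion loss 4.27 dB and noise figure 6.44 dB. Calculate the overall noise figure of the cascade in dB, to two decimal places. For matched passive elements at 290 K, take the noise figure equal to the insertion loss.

Convert to linear (a loss of L dB is a gain of −L dB): F_i = 10^(NF_i/10), G_i = 10^(G_i,dB/10)
  Stage 1: F_1 = 10^(4.95/10) = 3.126, G_1 = 10^(−4.95/10) = 0.3199
  Stage 2: F_2 = 10^(0.643/10) = 1.160, G_2 = 10^(14.5/10) = 28.18
  Stage 3: F_3 = 10^(6.44/10) = 4.406, G_3 = 10^(−4.27/10) = 0.3741
Friis cascade:
  F = 3.126 + (1.160 − 1)/0.3199 + (4.406 − 1)/9.016 = 4.003
NF = 10 log₁₀(4.003) = 6.02 dB

6.02 dB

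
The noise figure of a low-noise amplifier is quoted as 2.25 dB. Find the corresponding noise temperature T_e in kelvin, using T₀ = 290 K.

F = 10^(2.25/10) = 1.6788
T_e = (F − 1)·T₀ = (1.6788 − 1) × 290 = 197 K

197 K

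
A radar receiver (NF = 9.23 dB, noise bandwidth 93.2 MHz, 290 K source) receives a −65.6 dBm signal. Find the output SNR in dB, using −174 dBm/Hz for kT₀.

19.5 dB

Noise floor: N = −174 + 10 log₁₀(B) + NF
10 log₁₀(9.32×10⁷) = 79.69 dB
N = −174 + 79.69 + 9.23 = −85.08 dBm
SNR = P_sig − N = −65.6 − (−85.08) = 19.48 dB → 19.5 dB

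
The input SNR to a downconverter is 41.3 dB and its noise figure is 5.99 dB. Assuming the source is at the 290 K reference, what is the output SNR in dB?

By definition F = SNR_in/SNR_out, so in dB: SNR_out = SNR_in − NF
SNR_out = 41.3 − 5.99 = 35.31 dB

35.31 dB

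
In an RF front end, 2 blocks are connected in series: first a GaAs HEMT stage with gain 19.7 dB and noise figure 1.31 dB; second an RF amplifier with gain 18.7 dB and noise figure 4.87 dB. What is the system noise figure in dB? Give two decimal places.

Convert to linear (a loss of L dB is a gain of −L dB): F_i = 10^(NF_i/10), G_i = 10^(G_i,dB/10)
  Stage 1: F_1 = 10^(1.31/10) = 1.352, G_1 = 10^(19.7/10) = 93.33
  Stage 2: F_2 = 10^(4.87/10) = 3.069, G_2 = 10^(18.7/10) = 74.13
Friis cascade:
  F = 1.352 + (3.069 − 1)/93.33 = 1.374
NF = 10 log₁₀(1.374) = 1.38 dB

1.38 dB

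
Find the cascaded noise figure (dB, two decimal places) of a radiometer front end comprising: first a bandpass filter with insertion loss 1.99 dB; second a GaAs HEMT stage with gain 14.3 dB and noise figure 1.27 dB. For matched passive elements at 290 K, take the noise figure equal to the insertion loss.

3.26 dB

Convert to linear (a loss of L dB is a gain of −L dB): F_i = 10^(NF_i/10), G_i = 10^(G_i,dB/10)
  Stage 1: F_1 = 10^(1.99/10) = 1.581, G_1 = 10^(−1.99/10) = 0.6324
  Stage 2: F_2 = 10^(1.27/10) = 1.340, G_2 = 10^(14.3/10) = 26.92
Friis cascade:
  F = 1.581 + (1.340 − 1)/0.6324 = 2.118
NF = 10 log₁₀(2.118) = 3.26 dB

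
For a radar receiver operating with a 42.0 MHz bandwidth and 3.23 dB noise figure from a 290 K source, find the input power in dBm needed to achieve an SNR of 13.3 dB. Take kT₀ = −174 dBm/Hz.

−81.2 dBm

Sensitivity = −174 + 10 log₁₀(B) + NF + SNR_min
= −174 + 76.23 + 3.23 + 13.3
= −81.24 dBm → −81.2 dBm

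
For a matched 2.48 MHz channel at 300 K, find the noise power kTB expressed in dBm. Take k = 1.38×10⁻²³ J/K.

P_n = kTB = 1.38×10⁻²³ × 300 × 2.48×10⁶ = 1.03×10⁻¹⁴ W
In dBm: 10 log₁₀(1.03×10⁻¹⁴ / 10⁻³) = −109.9 dBm

−109.9 dBm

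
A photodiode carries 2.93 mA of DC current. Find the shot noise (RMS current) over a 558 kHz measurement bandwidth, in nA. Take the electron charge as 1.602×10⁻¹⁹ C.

I_n = √(2qI·B)
2qI·B = 2 × 1.602×10⁻¹⁹ × 2.93×10⁻³ × 5.58×10⁵ = 5.24×10⁻¹⁶ A²
I_n = √(5.24×10⁻¹⁶) = 2.29×10⁻⁸ A = 22.9 nA

22.9 nA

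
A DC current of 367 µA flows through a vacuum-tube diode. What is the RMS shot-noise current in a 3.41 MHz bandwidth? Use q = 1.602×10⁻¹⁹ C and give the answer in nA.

I_n = √(2qI·B)
2qI·B = 2 × 1.602×10⁻¹⁹ × 3.67×10⁻⁴ × 3.41×10⁶ = 4.01×10⁻¹⁶ A²
I_n = √(4.01×10⁻¹⁶) = 2.00×10⁻⁸ A = 20.0 nA

20.0 nA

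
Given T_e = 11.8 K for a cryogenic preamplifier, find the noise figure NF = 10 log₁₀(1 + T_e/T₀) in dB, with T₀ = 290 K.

F = 1 + T_e/T₀ = 1 + 11.8/290 = 1.04069
NF = 10 log₁₀(1.04069) = 0.173 dB

0.173 dB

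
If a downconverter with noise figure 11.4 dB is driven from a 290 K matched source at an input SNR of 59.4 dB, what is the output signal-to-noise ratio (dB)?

48.0 dB

By definition F = SNR_in/SNR_out, so in dB: SNR_out = SNR_in − NF
SNR_out = 59.4 − 11.4 = 48.0 dB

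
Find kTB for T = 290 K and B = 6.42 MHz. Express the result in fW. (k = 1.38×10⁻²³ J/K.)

P_n = kTB = 1.38×10⁻²³ × 290 × 6.42×10⁶ = 2.57×10⁻¹⁴ W = 25.7 fW

25.7 fW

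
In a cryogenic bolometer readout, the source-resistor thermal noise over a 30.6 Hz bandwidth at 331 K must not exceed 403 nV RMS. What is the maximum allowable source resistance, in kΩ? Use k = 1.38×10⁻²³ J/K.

Johnson–Nyquist: V_n = √(4kTRB) ⇒ R = V_n² / (4kTB)
4kTB = 4 × 1.38×10⁻²³ × 331 × 3.06×10¹ = 5.59×10⁻¹⁹
R = (4.03×10⁻⁷)² / 5.59×10⁻¹⁹ = 2.90×10⁵ Ω = 290 kΩ

290 kΩ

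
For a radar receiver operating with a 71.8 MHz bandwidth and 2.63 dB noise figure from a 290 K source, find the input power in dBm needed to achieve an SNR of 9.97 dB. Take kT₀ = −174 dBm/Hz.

−82.8 dBm

Sensitivity = −174 + 10 log₁₀(B) + NF + SNR_min
= −174 + 78.56 + 2.63 + 9.97
= −82.84 dBm → −82.8 dBm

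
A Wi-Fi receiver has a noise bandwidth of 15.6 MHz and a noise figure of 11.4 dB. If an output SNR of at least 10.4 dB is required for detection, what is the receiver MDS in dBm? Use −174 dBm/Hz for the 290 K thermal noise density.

−80.3 dBm

Sensitivity = −174 + 10 log₁₀(B) + NF + SNR_min
= −174 + 71.93 + 11.4 + 10.4
= −80.27 dBm → −80.3 dBm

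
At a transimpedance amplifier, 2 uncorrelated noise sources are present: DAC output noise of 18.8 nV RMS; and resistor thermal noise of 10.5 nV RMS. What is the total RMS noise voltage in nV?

Uncorrelated sources add in power (mean-square): V_tot = √(ΣV_i²)
V_tot = √[(1.88×10⁻⁸)² + (1.05×10⁻⁸)²] = 2.15×10⁻⁸ V = 21.5 nV

21.5 nV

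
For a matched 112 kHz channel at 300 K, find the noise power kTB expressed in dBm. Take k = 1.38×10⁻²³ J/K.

−123.3 dBm

P_n = kTB = 1.38×10⁻²³ × 300 × 1.12×10⁵ = 4.64×10⁻¹⁶ W
In dBm: 10 log₁₀(4.64×10⁻¹⁶ / 10⁻³) = −123.3 dBm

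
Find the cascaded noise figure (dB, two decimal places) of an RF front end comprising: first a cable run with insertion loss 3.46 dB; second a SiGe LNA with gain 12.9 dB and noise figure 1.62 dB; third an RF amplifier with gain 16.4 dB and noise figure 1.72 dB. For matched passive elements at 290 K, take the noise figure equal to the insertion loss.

Convert to linear (a loss of L dB is a gain of −L dB): F_i = 10^(NF_i/10), G_i = 10^(G_i,dB/10)
  Stage 1: F_1 = 10^(3.46/10) = 2.218, G_1 = 10^(−3.46/10) = 0.4508
  Stage 2: F_2 = 10^(1.62/10) = 1.452, G_2 = 10^(12.9/10) = 19.50
  Stage 3: F_3 = 10^(1.72/10) = 1.486, G_3 = 10^(16.4/10) = 43.65
Friis cascade:
  F = 2.218 + (1.452 − 1)/0.4508 + (1.486 − 1)/8.790 = 3.276
NF = 10 log₁₀(3.276) = 5.15 dB

5.15 dB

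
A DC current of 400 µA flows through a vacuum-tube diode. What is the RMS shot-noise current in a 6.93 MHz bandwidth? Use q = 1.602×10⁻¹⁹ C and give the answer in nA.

I_n = √(2qI·B)
2qI·B = 2 × 1.602×10⁻¹⁹ × 4.00×10⁻⁴ × 6.93×10⁶ = 8.88×10⁻¹⁶ A²
I_n = √(8.88×10⁻¹⁶) = 2.98×10⁻⁸ A = 29.8 nA

29.8 nA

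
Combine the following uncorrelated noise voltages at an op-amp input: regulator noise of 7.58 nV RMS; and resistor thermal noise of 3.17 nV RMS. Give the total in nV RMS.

Uncorrelated sources add in power (mean-square): V_tot = √(ΣV_i²)
V_tot = √[(7.58×10⁻⁹)² + (3.17×10⁻⁹)²] = 8.22×10⁻⁹ V = 8.22 nV

8.22 nV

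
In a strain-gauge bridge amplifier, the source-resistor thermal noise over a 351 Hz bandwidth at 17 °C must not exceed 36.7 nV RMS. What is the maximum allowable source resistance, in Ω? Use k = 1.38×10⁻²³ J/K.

T = 17 °C + 273.15 = 290.15 K
Johnson–Nyquist: V_n = √(4kTRB) ⇒ R = V_n² / (4kTB)
4kTB = 4 × 1.38×10⁻²³ × 290.15 × 3.51×10² = 5.62×10⁻¹⁸
R = (3.67×10⁻⁸)² / 5.62×10⁻¹⁸ = 2.40×10² Ω = 240 Ω

240 Ω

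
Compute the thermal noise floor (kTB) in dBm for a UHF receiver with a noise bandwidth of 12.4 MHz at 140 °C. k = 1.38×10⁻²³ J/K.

−101.5 dBm

T = 140 °C + 273.15 = 413.15 K
P_n = kTB = 1.38×10⁻²³ × 413.15 × 1.24×10⁷ = 7.07×10⁻¹⁴ W
In dBm: 10 log₁₀(7.07×10⁻¹⁴ / 10⁻³) = −101.5 dBm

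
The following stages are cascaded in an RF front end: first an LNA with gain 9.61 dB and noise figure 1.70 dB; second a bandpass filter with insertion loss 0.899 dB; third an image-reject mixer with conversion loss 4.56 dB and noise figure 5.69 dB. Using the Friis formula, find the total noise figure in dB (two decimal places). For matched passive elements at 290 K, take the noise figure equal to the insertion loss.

Convert to linear (a loss of L dB is a gain of −L dB): F_i = 10^(NF_i/10), G_i = 10^(G_i,dB/10)
  Stage 1: F_1 = 10^(1.70/10) = 1.479, G_1 = 10^(9.61/10) = 9.141
  Stage 2: F_2 = 10^(0.899/10) = 1.230, G_2 = 10^(−0.899/10) = 0.8130
  Stage 3: F_3 = 10^(5.69/10) = 3.707, G_3 = 10^(−4.56/10) = 0.3499
Friis cascade:
  F = 1.479 + (1.230 − 1)/9.141 + (3.707 − 1)/7.432 = 1.868
NF = 10 log₁₀(1.868) = 2.71 dB

2.71 dB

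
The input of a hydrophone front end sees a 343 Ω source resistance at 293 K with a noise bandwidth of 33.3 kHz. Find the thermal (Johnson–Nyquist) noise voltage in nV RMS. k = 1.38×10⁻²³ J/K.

430 nV

V_n = √(4kTRB)
4kTRB = 4 × 1.38×10⁻²³ × 293 × 3.43×10² × 3.33×10⁴ = 1.85×10⁻¹³ V²
V_n = √(1.85×10⁻¹³) = 4.30×10⁻⁷ V = 430 nV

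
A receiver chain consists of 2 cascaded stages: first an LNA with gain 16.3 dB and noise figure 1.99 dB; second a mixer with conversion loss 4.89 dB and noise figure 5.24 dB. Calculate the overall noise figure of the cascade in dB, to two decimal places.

2.14 dB

Convert to linear (a loss of L dB is a gain of −L dB): F_i = 10^(NF_i/10), G_i = 10^(G_i,dB/10)
  Stage 1: F_1 = 10^(1.99/10) = 1.581, G_1 = 10^(16.3/10) = 42.66
  Stage 2: F_2 = 10^(5.24/10) = 3.342, G_2 = 10^(−4.89/10) = 0.3243
Friis cascade:
  F = 1.581 + (3.342 − 1)/42.66 = 1.636
NF = 10 log₁₀(1.636) = 2.14 dB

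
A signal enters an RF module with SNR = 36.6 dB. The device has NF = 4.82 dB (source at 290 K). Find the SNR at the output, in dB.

31.78 dB

By definition F = SNR_in/SNR_out, so in dB: SNR_out = SNR_in − NF
SNR_out = 36.6 − 4.82 = 31.78 dB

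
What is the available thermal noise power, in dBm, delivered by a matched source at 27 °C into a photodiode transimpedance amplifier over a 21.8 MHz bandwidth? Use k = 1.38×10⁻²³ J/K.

−100.4 dBm

T = 27 °C + 273.15 = 300.15 K
P_n = kTB = 1.38×10⁻²³ × 300.15 × 2.18×10⁷ = 9.03×10⁻¹⁴ W
In dBm: 10 log₁₀(9.03×10⁻¹⁴ / 10⁻³) = −100.4 dBm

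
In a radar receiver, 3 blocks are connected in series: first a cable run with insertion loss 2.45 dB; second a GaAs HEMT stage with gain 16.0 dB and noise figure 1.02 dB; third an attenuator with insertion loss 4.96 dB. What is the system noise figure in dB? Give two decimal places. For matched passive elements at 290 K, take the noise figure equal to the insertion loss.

Convert to linear (a loss of L dB is a gain of −L dB): F_i = 10^(NF_i/10), G_i = 10^(G_i,dB/10)
  Stage 1: F_1 = 10^(2.45/10) = 1.758, G_1 = 10^(−2.45/10) = 0.5689
  Stage 2: F_2 = 10^(1.02/10) = 1.265, G_2 = 10^(16.0/10) = 39.81
  Stage 3: F_3 = 10^(4.96/10) = 3.133, G_3 = 10^(−4.96/10) = 0.3192
Friis cascade:
  F = 1.758 + (1.265 − 1)/0.5689 + (3.133 − 1)/22.65 = 2.318
NF = 10 log₁₀(2.318) = 3.65 dB

3.65 dB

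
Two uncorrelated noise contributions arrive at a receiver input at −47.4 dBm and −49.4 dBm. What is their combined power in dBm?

Convert to linear, add, convert back:
P₁ = 1.82×10⁻⁸ W, P₂ = 1.15×10⁻⁸ W
P_tot = 2.97×10⁻⁸ W → 10 log₁₀(P_tot / 10⁻³) = −45.3 dBm

−45.3 dBm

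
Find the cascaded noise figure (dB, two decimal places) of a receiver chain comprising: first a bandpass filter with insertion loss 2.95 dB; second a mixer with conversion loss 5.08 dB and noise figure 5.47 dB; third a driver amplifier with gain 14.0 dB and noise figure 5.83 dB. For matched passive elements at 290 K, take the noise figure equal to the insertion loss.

13.97 dB

Convert to linear (a loss of L dB is a gain of −L dB): F_i = 10^(NF_i/10), G_i = 10^(G_i,dB/10)
  Stage 1: F_1 = 10^(2.95/10) = 1.972, G_1 = 10^(−2.95/10) = 0.5070
  Stage 2: F_2 = 10^(5.47/10) = 3.524, G_2 = 10^(−5.08/10) = 0.3105
  Stage 3: F_3 = 10^(5.83/10) = 3.828, G_3 = 10^(14.0/10) = 25.12
Friis cascade:
  F = 1.972 + (3.524 − 1)/0.5070 + (3.828 − 1)/0.1574 = 24.92
NF = 10 log₁₀(24.92) = 13.97 dB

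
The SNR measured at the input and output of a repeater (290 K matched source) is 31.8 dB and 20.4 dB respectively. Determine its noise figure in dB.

11.4 dB

NF (dB) = SNR_in(dB) − SNR_out(dB) when the source is at T₀
NF = 31.8 − 20.4 = 11.4 dB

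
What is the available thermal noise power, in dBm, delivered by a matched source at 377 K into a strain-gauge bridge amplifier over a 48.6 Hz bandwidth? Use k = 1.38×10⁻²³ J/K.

−156.0 dBm

P_n = kTB = 1.38×10⁻²³ × 377 × 4.86×10¹ = 2.53×10⁻¹⁹ W
In dBm: 10 log₁₀(2.53×10⁻¹⁹ / 10⁻³) = −156.0 dBm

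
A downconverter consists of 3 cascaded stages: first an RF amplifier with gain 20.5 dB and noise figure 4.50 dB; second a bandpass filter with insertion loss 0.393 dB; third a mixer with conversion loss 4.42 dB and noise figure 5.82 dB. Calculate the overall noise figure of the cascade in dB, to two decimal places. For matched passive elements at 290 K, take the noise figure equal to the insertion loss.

4.54 dB

Convert to linear (a loss of L dB is a gain of −L dB): F_i = 10^(NF_i/10), G_i = 10^(G_i,dB/10)
  Stage 1: F_1 = 10^(4.50/10) = 2.818, G_1 = 10^(20.5/10) = 112.2
  Stage 2: F_2 = 10^(0.393/10) = 1.095, G_2 = 10^(−0.393/10) = 0.9135
  Stage 3: F_3 = 10^(5.82/10) = 3.819, G_3 = 10^(−4.42/10) = 0.3614
Friis cascade:
  F = 2.818 + (1.095 − 1)/112.2 + (3.819 − 1)/102.5 = 2.847
NF = 10 log₁₀(2.847) = 4.54 dB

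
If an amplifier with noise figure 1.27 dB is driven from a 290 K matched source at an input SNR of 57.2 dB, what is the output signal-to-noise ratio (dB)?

55.93 dB

By definition F = SNR_in/SNR_out, so in dB: SNR_out = SNR_in − NF
SNR_out = 57.2 − 1.27 = 55.93 dB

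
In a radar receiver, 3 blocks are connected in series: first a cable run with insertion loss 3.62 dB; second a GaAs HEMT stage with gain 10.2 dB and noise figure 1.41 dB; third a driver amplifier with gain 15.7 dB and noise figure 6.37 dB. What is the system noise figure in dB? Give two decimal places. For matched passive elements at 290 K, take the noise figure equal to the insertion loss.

Convert to linear (a loss of L dB is a gain of −L dB): F_i = 10^(NF_i/10), G_i = 10^(G_i,dB/10)
  Stage 1: F_1 = 10^(3.62/10) = 2.301, G_1 = 10^(−3.62/10) = 0.4345
  Stage 2: F_2 = 10^(1.41/10) = 1.384, G_2 = 10^(10.2/10) = 10.47
  Stage 3: F_3 = 10^(6.37/10) = 4.335, G_3 = 10^(15.7/10) = 37.15
Friis cascade:
  F = 2.301 + (1.384 − 1)/0.4345 + (4.335 − 1)/4.550 = 3.917
NF = 10 log₁₀(3.917) = 5.93 dB

5.93 dB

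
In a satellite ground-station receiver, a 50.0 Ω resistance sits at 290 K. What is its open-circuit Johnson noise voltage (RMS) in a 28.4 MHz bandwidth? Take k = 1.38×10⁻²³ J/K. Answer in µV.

V_n = √(4kTRB)
4kTRB = 4 × 1.38×10⁻²³ × 290 × 5.00×10¹ × 2.84×10⁷ = 2.27×10⁻¹¹ V²
V_n = √(2.27×10⁻¹¹) = 4.77×10⁻⁶ V = 4.77 µV

4.77 µV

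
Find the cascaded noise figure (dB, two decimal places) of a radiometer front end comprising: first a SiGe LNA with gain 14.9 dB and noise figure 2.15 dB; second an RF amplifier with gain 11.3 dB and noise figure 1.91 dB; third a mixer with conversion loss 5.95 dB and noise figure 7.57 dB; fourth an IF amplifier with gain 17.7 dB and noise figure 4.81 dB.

Convert to linear (a loss of L dB is a gain of −L dB): F_i = 10^(NF_i/10), G_i = 10^(G_i,dB/10)
  Stage 1: F_1 = 10^(2.15/10) = 1.641, G_1 = 10^(14.9/10) = 30.90
  Stage 2: F_2 = 10^(1.91/10) = 1.552, G_2 = 10^(11.3/10) = 13.49
  Stage 3: F_3 = 10^(7.57/10) = 5.715, G_3 = 10^(−5.95/10) = 0.2541
  Stage 4: F_4 = 10^(4.81/10) = 3.027, G_4 = 10^(17.7/10) = 58.88
Friis cascade:
  F = 1.641 + (1.552 − 1)/30.90 + (5.715 − 1)/416.9 + (3.027 − 1)/105.9 = 1.689
NF = 10 log₁₀(1.689) = 2.28 dB

2.28 dB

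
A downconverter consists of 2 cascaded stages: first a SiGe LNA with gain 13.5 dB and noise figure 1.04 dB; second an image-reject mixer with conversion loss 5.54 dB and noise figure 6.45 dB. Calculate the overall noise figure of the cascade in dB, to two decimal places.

Convert to linear (a loss of L dB is a gain of −L dB): F_i = 10^(NF_i/10), G_i = 10^(G_i,dB/10)
  Stage 1: F_1 = 10^(1.04/10) = 1.271, G_1 = 10^(13.5/10) = 22.39
  Stage 2: F_2 = 10^(6.45/10) = 4.416, G_2 = 10^(−5.54/10) = 0.2793
Friis cascade:
  F = 1.271 + (4.416 − 1)/22.39 = 1.423
NF = 10 log₁₀(1.423) = 1.53 dB

1.53 dB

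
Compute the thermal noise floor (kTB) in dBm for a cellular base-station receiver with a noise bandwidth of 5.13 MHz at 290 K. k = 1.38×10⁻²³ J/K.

−106.9 dBm

P_n = kTB = 1.38×10⁻²³ × 290 × 5.13×10⁶ = 2.05×10⁻¹⁴ W
In dBm: 10 log₁₀(2.05×10⁻¹⁴ / 10⁻³) = −106.9 dBm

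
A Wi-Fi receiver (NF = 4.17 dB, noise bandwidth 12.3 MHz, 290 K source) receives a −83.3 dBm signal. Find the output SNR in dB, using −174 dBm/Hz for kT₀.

Noise floor: N = −174 + 10 log₁₀(B) + NF
10 log₁₀(1.23×10⁷) = 70.9 dB
N = −174 + 70.9 + 4.17 = −98.93 dBm
SNR = P_sig − N = −83.3 − (−98.93) = 15.63 dB → 15.6 dB

15.6 dB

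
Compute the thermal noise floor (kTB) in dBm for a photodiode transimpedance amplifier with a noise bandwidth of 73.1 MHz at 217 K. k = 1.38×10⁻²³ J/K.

−96.6 dBm

P_n = kTB = 1.38×10⁻²³ × 217 × 7.31×10⁷ = 2.19×10⁻¹³ W
In dBm: 10 log₁₀(2.19×10⁻¹³ / 10⁻³) = −96.6 dBm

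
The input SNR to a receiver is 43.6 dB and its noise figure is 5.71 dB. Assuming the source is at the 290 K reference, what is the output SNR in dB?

37.89 dB

By definition F = SNR_in/SNR_out, so in dB: SNR_out = SNR_in − NF
SNR_out = 43.6 − 5.71 = 37.89 dB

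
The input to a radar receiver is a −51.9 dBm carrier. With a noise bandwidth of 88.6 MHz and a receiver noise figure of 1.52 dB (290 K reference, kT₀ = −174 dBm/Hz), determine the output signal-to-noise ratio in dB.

41.1 dB

Noise floor: N = −174 + 10 log₁₀(B) + NF
10 log₁₀(8.86×10⁷) = 79.47 dB
N = −174 + 79.47 + 1.52 = −93.01 dBm
SNR = P_sig − N = −51.9 − (−93.01) = 41.11 dB → 41.1 dB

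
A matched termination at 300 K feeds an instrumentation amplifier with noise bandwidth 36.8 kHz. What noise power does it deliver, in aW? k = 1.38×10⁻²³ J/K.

P_n = kTB = 1.38×10⁻²³ × 300 × 3.68×10⁴ = 1.52×10⁻¹⁶ W = 152 aW

152 aW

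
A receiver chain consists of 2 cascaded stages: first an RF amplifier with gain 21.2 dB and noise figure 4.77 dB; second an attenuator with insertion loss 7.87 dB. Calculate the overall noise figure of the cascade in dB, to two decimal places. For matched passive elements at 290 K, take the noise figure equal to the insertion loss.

4.83 dB

Convert to linear (a loss of L dB is a gain of −L dB): F_i = 10^(NF_i/10), G_i = 10^(G_i,dB/10)
  Stage 1: F_1 = 10^(4.77/10) = 2.999, G_1 = 10^(21.2/10) = 131.8
  Stage 2: F_2 = 10^(7.87/10) = 6.124, G_2 = 10^(−7.87/10) = 0.1633
Friis cascade:
  F = 2.999 + (6.124 − 1)/131.8 = 3.038
NF = 10 log₁₀(3.038) = 4.83 dB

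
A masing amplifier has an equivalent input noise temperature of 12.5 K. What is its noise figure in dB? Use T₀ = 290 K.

F = 1 + T_e/T₀ = 1 + 12.5/290 = 1.0431
NF = 10 log₁₀(1.0431) = 0.183 dB

0.183 dB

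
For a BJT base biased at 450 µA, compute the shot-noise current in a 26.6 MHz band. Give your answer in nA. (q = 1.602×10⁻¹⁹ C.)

61.9 nA

I_n = √(2qI·B)
2qI·B = 2 × 1.602×10⁻¹⁹ × 4.50×10⁻⁴ × 2.66×10⁷ = 3.84×10⁻¹⁵ A²
I_n = √(3.84×10⁻¹⁵) = 6.19×10⁻⁸ A = 61.9 nA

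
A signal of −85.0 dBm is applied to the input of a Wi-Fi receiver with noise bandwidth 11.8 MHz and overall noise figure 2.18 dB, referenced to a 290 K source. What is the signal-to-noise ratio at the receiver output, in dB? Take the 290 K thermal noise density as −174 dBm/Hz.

Noise floor: N = −174 + 10 log₁₀(B) + NF
10 log₁₀(1.18×10⁷) = 70.72 dB
N = −174 + 70.72 + 2.18 = −101.10 dBm
SNR = P_sig − N = −85.0 − (−101.10) = 16.10 dB → 16.1 dB

16.1 dB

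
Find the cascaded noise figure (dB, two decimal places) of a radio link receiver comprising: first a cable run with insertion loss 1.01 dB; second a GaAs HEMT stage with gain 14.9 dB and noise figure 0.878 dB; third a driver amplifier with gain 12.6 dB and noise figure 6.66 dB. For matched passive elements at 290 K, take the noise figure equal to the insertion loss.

2.29 dB

Convert to linear (a loss of L dB is a gain of −L dB): F_i = 10^(NF_i/10), G_i = 10^(G_i,dB/10)
  Stage 1: F_1 = 10^(1.01/10) = 1.262, G_1 = 10^(−1.01/10) = 0.7925
  Stage 2: F_2 = 10^(0.878/10) = 1.224, G_2 = 10^(14.9/10) = 30.90
  Stage 3: F_3 = 10^(6.66/10) = 4.634, G_3 = 10^(12.6/10) = 18.20
Friis cascade:
  F = 1.262 + (1.224 − 1)/0.7925 + (4.634 − 1)/24.49 = 1.693
NF = 10 log₁₀(1.693) = 2.29 dB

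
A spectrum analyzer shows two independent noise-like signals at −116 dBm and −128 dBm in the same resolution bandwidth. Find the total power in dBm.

−115.7 dBm

Convert to linear, add, convert back:
P₁ = 2.51×10⁻¹⁵ W, P₂ = 1.58×10⁻¹⁶ W
P_tot = 2.67×10⁻¹⁵ W → 10 log₁₀(P_tot / 10⁻³) = −115.7 dBm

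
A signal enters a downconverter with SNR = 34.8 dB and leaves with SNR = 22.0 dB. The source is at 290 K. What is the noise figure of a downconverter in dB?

12.8 dB

NF (dB) = SNR_in(dB) − SNR_out(dB) when the source is at T₀
NF = 34.8 − 22.0 = 12.8 dB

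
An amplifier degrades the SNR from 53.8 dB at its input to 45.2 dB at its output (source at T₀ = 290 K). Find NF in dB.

8.6 dB

NF (dB) = SNR_in(dB) − SNR_out(dB) when the source is at T₀
NF = 53.8 − 45.2 = 8.6 dB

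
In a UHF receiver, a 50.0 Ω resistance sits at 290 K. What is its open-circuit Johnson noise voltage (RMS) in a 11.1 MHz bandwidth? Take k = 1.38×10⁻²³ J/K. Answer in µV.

2.98 µV

V_n = √(4kTRB)
4kTRB = 4 × 1.38×10⁻²³ × 290 × 5.00×10¹ × 1.11×10⁷ = 8.88×10⁻¹² V²
V_n = √(8.88×10⁻¹²) = 2.98×10⁻⁶ V = 2.98 µV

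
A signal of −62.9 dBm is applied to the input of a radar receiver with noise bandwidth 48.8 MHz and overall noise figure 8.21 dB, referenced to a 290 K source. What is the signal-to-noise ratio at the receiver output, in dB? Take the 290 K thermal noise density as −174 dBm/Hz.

26.0 dB

Noise floor: N = −174 + 10 log₁₀(B) + NF
10 log₁₀(4.88×10⁷) = 76.88 dB
N = −174 + 76.88 + 8.21 = −88.91 dBm
SNR = P_sig − N = −62.9 − (−88.91) = 26.01 dB → 26.0 dB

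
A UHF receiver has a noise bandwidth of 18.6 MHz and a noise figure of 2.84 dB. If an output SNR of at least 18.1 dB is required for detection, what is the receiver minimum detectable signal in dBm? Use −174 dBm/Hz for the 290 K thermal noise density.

−80.4 dBm

Sensitivity = −174 + 10 log₁₀(B) + NF + SNR_min
= −174 + 72.7 + 2.84 + 18.1
= −80.36 dBm → −80.4 dBm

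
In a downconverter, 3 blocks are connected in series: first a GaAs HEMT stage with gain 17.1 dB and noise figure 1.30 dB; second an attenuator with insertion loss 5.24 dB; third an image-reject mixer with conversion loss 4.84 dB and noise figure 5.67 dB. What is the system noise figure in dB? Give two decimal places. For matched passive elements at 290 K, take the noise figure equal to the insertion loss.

1.96 dB

Convert to linear (a loss of L dB is a gain of −L dB): F_i = 10^(NF_i/10), G_i = 10^(G_i,dB/10)
  Stage 1: F_1 = 10^(1.30/10) = 1.349, G_1 = 10^(17.1/10) = 51.29
  Stage 2: F_2 = 10^(5.24/10) = 3.342, G_2 = 10^(−5.24/10) = 0.2992
  Stage 3: F_3 = 10^(5.67/10) = 3.690, G_3 = 10^(−4.84/10) = 0.3281
Friis cascade:
  F = 1.349 + (3.342 − 1)/51.29 + (3.690 − 1)/15.35 = 1.570
NF = 10 log₁₀(1.570) = 1.96 dB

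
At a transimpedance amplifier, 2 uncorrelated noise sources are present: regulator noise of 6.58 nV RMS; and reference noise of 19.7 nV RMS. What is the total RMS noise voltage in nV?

20.8 nV

Uncorrelated sources add in power (mean-square): V_tot = √(ΣV_i²)
V_tot = √[(6.58×10⁻⁹)² + (1.97×10⁻⁸)²] = 2.08×10⁻⁸ V = 20.8 nV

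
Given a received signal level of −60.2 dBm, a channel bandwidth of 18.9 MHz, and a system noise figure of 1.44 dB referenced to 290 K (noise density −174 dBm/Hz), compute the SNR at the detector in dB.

Noise floor: N = −174 + 10 log₁₀(B) + NF
10 log₁₀(1.89×10⁷) = 72.76 dB
N = −174 + 72.76 + 1.44 = −99.80 dBm
SNR = P_sig − N = −60.2 − (−99.80) = 39.60 dB → 39.6 dB

39.6 dB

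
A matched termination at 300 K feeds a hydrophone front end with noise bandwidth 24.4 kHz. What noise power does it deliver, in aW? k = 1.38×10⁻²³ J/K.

101 aW

P_n = kTB = 1.38×10⁻²³ × 300 × 2.44×10⁴ = 1.01×10⁻¹⁶ W = 101 aW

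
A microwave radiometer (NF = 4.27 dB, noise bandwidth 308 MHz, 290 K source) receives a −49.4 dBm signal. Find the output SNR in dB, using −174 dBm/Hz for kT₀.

Noise floor: N = −174 + 10 log₁₀(B) + NF
10 log₁₀(3.08×10⁸) = 84.89 dB
N = −174 + 84.89 + 4.27 = −84.84 dBm
SNR = P_sig − N = −49.4 − (−84.84) = 35.44 dB → 35.4 dB

35.4 dB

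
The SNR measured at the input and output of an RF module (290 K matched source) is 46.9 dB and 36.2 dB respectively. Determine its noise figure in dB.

NF (dB) = SNR_in(dB) − SNR_out(dB) when the source is at T₀
NF = 46.9 − 36.2 = 10.7 dB

10.7 dB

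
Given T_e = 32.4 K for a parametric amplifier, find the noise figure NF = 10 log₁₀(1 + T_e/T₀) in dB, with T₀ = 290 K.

F = 1 + T_e/T₀ = 1 + 32.4/290 = 1.11172
NF = 10 log₁₀(1.11172) = 0.460 dB

0.460 dB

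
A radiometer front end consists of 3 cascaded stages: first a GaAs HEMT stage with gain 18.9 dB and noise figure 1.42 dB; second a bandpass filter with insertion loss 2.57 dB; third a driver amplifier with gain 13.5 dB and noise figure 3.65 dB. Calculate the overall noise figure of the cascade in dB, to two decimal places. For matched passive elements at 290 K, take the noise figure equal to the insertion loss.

1.55 dB

Convert to linear (a loss of L dB is a gain of −L dB): F_i = 10^(NF_i/10), G_i = 10^(G_i,dB/10)
  Stage 1: F_1 = 10^(1.42/10) = 1.387, G_1 = 10^(18.9/10) = 77.62
  Stage 2: F_2 = 10^(2.57/10) = 1.807, G_2 = 10^(−2.57/10) = 0.5534
  Stage 3: F_3 = 10^(3.65/10) = 2.317, G_3 = 10^(13.5/10) = 22.39
Friis cascade:
  F = 1.387 + (1.807 − 1)/77.62 + (2.317 − 1)/42.95 = 1.428
NF = 10 log₁₀(1.428) = 1.55 dB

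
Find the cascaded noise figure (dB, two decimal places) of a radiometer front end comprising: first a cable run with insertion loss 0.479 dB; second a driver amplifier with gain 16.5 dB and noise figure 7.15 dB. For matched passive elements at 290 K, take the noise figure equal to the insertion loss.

7.63 dB

Convert to linear (a loss of L dB is a gain of −L dB): F_i = 10^(NF_i/10), G_i = 10^(G_i,dB/10)
  Stage 1: F_1 = 10^(0.479/10) = 1.117, G_1 = 10^(−0.479/10) = 0.8956
  Stage 2: F_2 = 10^(7.15/10) = 5.188, G_2 = 10^(16.5/10) = 44.67
Friis cascade:
  F = 1.117 + (5.188 − 1)/0.8956 = 5.793
NF = 10 log₁₀(5.793) = 7.63 dB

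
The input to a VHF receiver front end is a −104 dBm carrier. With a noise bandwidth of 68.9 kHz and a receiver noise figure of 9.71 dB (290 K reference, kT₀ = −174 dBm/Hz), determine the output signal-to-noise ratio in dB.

11.9 dB

Noise floor: N = −174 + 10 log₁₀(B) + NF
10 log₁₀(6.89×10⁴) = 48.38 dB
N = −174 + 48.38 + 9.71 = −115.91 dBm
SNR = P_sig − N = −104 − (−115.91) = 11.91 dB → 11.9 dB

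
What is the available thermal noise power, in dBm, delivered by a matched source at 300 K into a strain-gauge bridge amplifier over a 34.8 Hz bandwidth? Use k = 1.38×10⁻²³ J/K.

P_n = kTB = 1.38×10⁻²³ × 300 × 3.48×10¹ = 1.44×10⁻¹⁹ W
In dBm: 10 log₁₀(1.44×10⁻¹⁹ / 10⁻³) = −158.4 dBm

−158.4 dBm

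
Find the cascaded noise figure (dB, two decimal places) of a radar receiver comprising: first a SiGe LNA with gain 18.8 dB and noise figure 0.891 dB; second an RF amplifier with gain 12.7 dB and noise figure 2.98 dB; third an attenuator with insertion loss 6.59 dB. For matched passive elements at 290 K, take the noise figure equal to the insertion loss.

0.95 dB

Convert to linear (a loss of L dB is a gain of −L dB): F_i = 10^(NF_i/10), G_i = 10^(G_i,dB/10)
  Stage 1: F_1 = 10^(0.891/10) = 1.228, G_1 = 10^(18.8/10) = 75.86
  Stage 2: F_2 = 10^(2.98/10) = 1.986, G_2 = 10^(12.7/10) = 18.62
  Stage 3: F_3 = 10^(6.59/10) = 4.560, G_3 = 10^(−6.59/10) = 0.2193
Friis cascade:
  F = 1.228 + (1.986 − 1)/75.86 + (4.560 − 1)/1413 = 1.243
NF = 10 log₁₀(1.243) = 0.95 dB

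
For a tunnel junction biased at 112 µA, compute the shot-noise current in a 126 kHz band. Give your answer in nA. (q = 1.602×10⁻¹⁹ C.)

2.13 nA

I_n = √(2qI·B)
2qI·B = 2 × 1.602×10⁻¹⁹ × 1.12×10⁻⁴ × 1.26×10⁵ = 4.52×10⁻¹⁸ A²
I_n = √(4.52×10⁻¹⁸) = 2.13×10⁻⁹ A = 2.13 nA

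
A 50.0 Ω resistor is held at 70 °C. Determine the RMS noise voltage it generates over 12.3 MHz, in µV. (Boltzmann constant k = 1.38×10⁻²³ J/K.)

3.41 µV

T = 70 °C + 273.15 = 343.15 K
V_n = √(4kTRB)
4kTRB = 4 × 1.38×10⁻²³ × 343.15 × 5.00×10¹ × 1.23×10⁷ = 1.16×10⁻¹¹ V²
V_n = √(1.16×10⁻¹¹) = 3.41×10⁻⁶ V = 3.41 µV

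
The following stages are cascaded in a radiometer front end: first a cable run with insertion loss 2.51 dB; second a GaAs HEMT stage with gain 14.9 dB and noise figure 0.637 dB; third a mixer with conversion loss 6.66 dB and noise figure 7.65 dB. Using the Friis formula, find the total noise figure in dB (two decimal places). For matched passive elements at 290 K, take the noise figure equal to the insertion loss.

Convert to linear (a loss of L dB is a gain of −L dB): F_i = 10^(NF_i/10), G_i = 10^(G_i,dB/10)
  Stage 1: F_1 = 10^(2.51/10) = 1.782, G_1 = 10^(−2.51/10) = 0.5610
  Stage 2: F_2 = 10^(0.637/10) = 1.158, G_2 = 10^(14.9/10) = 30.90
  Stage 3: F_3 = 10^(7.65/10) = 5.821, G_3 = 10^(−6.66/10) = 0.2158
Friis cascade:
  F = 1.782 + (1.158 − 1)/0.5610 + (5.821 − 1)/17.34 = 2.342
NF = 10 log₁₀(2.342) = 3.70 dB

3.70 dB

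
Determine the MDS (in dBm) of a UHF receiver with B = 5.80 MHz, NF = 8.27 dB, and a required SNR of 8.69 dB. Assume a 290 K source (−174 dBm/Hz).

−89.4 dBm

Sensitivity = −174 + 10 log₁₀(B) + NF + SNR_min
= −174 + 67.63 + 8.27 + 8.69
= −89.41 dBm → −89.4 dBm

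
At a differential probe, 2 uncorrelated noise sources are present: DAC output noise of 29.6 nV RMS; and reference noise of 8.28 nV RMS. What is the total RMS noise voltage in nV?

30.7 nV

Uncorrelated sources add in power (mean-square): V_tot = √(ΣV_i²)
V_tot = √[(2.96×10⁻⁸)² + (8.28×10⁻⁹)²] = 3.07×10⁻⁸ V = 30.7 nV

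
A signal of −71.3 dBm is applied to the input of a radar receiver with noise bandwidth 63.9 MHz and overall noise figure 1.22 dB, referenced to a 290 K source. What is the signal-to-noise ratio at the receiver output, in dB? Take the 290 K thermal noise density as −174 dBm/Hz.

Noise floor: N = −174 + 10 log₁₀(B) + NF
10 log₁₀(6.39×10⁷) = 78.06 dB
N = −174 + 78.06 + 1.22 = −94.72 dBm
SNR = P_sig − N = −71.3 − (−94.72) = 23.42 dB → 23.4 dB

23.4 dB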